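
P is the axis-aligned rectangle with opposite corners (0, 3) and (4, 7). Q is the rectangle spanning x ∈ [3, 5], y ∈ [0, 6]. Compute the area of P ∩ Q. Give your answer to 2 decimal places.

3.00

|P∩Q|: x∈[3,4], y∈[3,6] → 1·3 = 3.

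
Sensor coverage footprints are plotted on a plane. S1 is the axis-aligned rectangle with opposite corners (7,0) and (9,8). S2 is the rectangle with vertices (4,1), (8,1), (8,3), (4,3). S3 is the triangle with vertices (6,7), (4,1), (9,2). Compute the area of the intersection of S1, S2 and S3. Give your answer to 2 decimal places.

1.30

The intersection is the polygon with vertices (8,3), (8,1.8), (7,1.6), (7,3).
By the shoelace formula its area is 1.30.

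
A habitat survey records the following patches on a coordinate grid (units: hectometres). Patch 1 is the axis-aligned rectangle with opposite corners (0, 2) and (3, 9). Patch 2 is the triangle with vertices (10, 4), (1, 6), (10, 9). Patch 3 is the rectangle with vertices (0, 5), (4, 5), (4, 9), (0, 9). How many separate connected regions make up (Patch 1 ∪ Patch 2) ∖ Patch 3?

2

(Patch 1 ∪ Patch 2) ∖ Patch 3 splits into 2 disjoint pieces (area 9, area 20).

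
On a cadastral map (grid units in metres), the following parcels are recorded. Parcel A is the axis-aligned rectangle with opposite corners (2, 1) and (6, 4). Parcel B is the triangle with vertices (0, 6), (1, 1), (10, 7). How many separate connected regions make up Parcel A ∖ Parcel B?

1

Parcel A ∖ Parcel B is a single connected region.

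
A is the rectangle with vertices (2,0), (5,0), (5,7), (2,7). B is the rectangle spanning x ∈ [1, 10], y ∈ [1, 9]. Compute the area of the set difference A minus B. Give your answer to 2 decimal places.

|A∩B|: x∈[2,5], y∈[1,7] → 3·6 = 18.
|A| = 21.
|A ∖ B| = |A| − |A∩B| = 21 − 18 = 3.00.

3.00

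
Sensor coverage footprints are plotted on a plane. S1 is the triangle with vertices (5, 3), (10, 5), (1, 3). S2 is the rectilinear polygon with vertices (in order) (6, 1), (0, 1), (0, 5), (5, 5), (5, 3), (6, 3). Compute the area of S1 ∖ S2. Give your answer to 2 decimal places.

|S1| = 4, |S1∩S2| = 1.7778.
|S1 ∖ S2| = |S1| − |S1∩S2| = 4 − 1.7778 = 2.22.

2.22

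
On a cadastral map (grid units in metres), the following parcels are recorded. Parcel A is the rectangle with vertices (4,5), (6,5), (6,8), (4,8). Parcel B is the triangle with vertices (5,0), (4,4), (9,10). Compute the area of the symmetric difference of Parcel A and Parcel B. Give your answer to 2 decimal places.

|Parcel A| = 6, |Parcel B| = 13, |Parcel A∩Parcel B| = 0.8167.
|Parcel A △ Parcel B| = |Parcel A| + |Parcel B| − 2·|Parcel A∩Parcel B| = 6 + 13 − 1.6333 = 17.37.

17.37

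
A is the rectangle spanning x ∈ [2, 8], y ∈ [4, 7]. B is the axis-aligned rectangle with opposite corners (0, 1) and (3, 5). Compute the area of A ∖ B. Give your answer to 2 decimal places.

|A∩B|: x∈[2,3], y∈[4,5] → 1·1 = 1.
|A| = 18.
|A ∖ B| = |A| − |A∩B| = 18 − 1 = 17.00.

17.00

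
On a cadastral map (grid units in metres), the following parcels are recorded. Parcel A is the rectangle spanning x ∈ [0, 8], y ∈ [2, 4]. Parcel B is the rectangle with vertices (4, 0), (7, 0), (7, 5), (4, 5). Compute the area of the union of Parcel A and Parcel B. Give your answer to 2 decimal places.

25.00

By inclusion–exclusion:
Individual areas: |Parcel A| = 16, |Parcel B| = 15.
|Parcel A∩Parcel B|: x∈[4,7], y∈[2,4] → 3·2 = 6.
|Parcel A ∪ Parcel B| = 31 − 6 = 25.00.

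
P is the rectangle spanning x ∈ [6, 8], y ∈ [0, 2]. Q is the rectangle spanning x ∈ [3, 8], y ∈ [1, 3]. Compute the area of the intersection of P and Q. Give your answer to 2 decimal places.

|P∩Q|: x∈[6,8], y∈[1,2] → 2·1 = 2.

2.00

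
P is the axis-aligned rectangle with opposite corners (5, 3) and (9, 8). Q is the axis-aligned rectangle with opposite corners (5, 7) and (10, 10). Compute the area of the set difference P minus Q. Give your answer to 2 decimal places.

16.00

|P∩Q|: x∈[5,9], y∈[7,8] → 4·1 = 4.
|P| = 20.
|P ∖ Q| = |P| − |P∩Q| = 20 − 4 = 16.00.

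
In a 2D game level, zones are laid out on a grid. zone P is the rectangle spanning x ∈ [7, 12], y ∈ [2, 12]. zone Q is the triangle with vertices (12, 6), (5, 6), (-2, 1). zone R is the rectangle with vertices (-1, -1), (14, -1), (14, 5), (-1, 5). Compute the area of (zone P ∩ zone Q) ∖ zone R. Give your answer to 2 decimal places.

3.60

|zone P ∩ zone Q| = 4.4643.
|(zone P ∩ zone Q) ∩ zone R| = 0.8643.
|(zone P ∩ zone Q) ∖ zone R| = 4.4643 − 0.8643 = 3.60.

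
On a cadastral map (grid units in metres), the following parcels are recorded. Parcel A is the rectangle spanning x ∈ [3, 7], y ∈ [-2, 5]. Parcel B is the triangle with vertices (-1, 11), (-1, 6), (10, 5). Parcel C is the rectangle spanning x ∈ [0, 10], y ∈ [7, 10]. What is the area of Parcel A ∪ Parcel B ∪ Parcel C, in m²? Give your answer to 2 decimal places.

74.75

By inclusion–exclusion:
Individual areas: |Parcel A| = 28, |Parcel B| = 27.5, |Parcel C| = 30.
|Parcel A∩Parcel B| = 0.
|Parcel A∩Parcel C| = 0 (no overlap).
|Parcel B∩Parcel C| = 10.75.
|Parcel A∩Parcel B∩Parcel C| = 0.
|Parcel A ∪ Parcel B ∪ Parcel C| = 85.5 − 10.75 + 0 = 74.75.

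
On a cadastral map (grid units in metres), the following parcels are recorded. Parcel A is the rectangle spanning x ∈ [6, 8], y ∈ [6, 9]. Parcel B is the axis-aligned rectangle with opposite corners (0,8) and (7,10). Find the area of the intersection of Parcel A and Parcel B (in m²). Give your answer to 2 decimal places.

1.00

|Parcel A∩Parcel B|: x∈[6,7], y∈[8,9] → 1·1 = 1.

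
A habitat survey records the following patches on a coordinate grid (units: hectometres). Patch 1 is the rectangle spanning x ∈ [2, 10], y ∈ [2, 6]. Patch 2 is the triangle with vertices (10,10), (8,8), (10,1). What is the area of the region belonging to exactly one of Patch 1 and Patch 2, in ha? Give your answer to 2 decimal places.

34.14

|Patch 1| = 32, |Patch 2| = 9, |Patch 1∩Patch 2| = 3.4286.
|Patch 1 △ Patch 2| = |Patch 1| + |Patch 2| − 2·|Patch 1∩Patch 2| = 32 + 9 − 6.8571 = 34.14.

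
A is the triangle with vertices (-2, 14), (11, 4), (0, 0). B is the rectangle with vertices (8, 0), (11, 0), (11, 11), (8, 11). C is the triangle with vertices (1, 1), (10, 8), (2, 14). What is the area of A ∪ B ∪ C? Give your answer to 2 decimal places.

By inclusion–exclusion:
Individual areas: |A| = 81, |B| = 33, |C| = 55.
|A∩B| = 5.0979.
|A∩C| = 32.799.
|B∩C| = 3.0556.
|A∩B∩C| = 0.
|A ∪ B ∪ C| = 169 − 40.9525 + 0 = 128.05.

128.05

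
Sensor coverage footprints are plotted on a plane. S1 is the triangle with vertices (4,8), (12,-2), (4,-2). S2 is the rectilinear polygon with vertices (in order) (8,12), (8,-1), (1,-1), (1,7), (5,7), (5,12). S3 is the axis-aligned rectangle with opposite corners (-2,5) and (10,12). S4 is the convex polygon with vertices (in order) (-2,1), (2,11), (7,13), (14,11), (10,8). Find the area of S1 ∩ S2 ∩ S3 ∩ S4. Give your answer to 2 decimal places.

2.73

The intersection is the polygon with vertices (4.8,7), (5.909,5.614), (4.857,5), (4,5), (4,7).
By the shoelace formula its area is 2.73.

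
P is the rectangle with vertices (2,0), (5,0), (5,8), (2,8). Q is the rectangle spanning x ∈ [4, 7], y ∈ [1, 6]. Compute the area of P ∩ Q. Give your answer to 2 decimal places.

|P∩Q|: x∈[4,5], y∈[1,6] → 1·5 = 5.

5.00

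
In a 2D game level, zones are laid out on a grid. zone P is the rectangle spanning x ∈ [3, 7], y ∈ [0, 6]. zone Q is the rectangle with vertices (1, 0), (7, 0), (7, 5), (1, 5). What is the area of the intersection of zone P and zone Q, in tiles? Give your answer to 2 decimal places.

20.00

|zone P∩zone Q|: x∈[3,7], y∈[0,5] → 4·5 = 20.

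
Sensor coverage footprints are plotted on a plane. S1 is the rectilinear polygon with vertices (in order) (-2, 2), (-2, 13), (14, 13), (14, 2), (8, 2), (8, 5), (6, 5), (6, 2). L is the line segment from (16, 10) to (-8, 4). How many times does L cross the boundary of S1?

2

The segment meets the boundary at (-2,5.5), (14,9.5).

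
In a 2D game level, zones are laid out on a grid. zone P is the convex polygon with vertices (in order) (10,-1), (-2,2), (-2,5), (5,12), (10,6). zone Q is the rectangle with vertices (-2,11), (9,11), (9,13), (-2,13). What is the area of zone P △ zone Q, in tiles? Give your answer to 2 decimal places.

|zone P| = 98.5, |zone Q| = 22, |zone P∩zone Q| = 0.9167.
|zone P △ zone Q| = |zone P| + |zone Q| − 2·|zone P∩zone Q| = 98.5 + 22 − 1.8333 = 118.67.

118.67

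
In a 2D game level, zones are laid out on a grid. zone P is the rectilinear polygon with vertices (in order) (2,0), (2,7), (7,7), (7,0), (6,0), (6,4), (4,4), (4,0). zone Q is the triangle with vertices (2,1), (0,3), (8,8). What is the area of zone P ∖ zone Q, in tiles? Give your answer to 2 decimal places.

|zone P| = 27, |zone P∩zone Q| = 9.1762.
|zone P ∖ zone Q| = |zone P| − |zone P∩zone Q| = 27 − 9.1762 = 17.82.

17.82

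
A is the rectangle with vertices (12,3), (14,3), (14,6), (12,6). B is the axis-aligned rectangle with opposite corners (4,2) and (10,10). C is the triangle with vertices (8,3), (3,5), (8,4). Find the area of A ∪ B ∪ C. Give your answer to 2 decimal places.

By inclusion–exclusion:
Individual areas: |A| = 6, |B| = 48, |C| = 2.5.
|A∩B| = 0 (no overlap).
|A∩C| = 0.
|B∩C| = 2.4.
|A∩B∩C| = 0.
|A ∪ B ∪ C| = 56.5 − 2.4 + 0 = 54.10.

54.10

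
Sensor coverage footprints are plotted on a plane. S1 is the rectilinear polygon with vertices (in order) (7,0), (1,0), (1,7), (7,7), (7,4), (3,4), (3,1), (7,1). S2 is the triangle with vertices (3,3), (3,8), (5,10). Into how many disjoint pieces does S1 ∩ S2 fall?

1

S1 ∩ S2 is a single connected region.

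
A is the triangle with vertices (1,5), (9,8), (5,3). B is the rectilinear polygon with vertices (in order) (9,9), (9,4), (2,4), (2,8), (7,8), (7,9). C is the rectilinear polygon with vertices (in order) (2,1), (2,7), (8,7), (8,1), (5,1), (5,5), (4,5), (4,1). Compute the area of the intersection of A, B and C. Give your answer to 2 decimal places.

10.20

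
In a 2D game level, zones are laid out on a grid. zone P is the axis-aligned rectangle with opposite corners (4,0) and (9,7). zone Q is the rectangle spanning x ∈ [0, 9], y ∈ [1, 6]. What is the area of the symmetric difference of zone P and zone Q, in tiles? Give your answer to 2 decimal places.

|zone P∩zone Q|: x∈[4,9], y∈[1,6] → 5·5 = 25.
|zone P △ zone Q| = |zone P| + |zone Q| − 2·|zone P∩zone Q| = 35 + 45 − 50 = 30.00.

30.00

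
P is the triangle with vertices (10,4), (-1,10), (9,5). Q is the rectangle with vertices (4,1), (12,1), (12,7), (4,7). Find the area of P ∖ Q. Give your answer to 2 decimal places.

0.75

|P| = 2.5, |P∩Q| = 1.75.
|P ∖ Q| = |P| − |P∩Q| = 2.5 − 1.75 = 0.75.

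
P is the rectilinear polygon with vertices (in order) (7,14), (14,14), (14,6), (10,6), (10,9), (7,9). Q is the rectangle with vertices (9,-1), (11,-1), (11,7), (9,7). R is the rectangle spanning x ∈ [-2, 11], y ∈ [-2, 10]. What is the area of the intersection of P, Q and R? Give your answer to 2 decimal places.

The intersection is the polygon with vertices (10,7), (11,7), (11,6), (10,6).
By the shoelace formula its area is 1.00.

1.00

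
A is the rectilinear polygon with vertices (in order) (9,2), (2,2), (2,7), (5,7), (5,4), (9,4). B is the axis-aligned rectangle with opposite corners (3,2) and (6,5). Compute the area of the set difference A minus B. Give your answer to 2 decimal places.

15.00

|A| = 23, |A∩B| = 8.
|A ∖ B| = |A| − |A∩B| = 23 − 8 = 15.00.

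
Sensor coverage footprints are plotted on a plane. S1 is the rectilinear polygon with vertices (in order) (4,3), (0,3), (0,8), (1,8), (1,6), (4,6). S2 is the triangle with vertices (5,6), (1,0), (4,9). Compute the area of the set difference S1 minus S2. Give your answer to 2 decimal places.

10.25

|S1| = 14, |S1∩S2| = 3.75.
|S1 ∖ S2| = |S1| − |S1∩S2| = 14 − 3.75 = 10.25.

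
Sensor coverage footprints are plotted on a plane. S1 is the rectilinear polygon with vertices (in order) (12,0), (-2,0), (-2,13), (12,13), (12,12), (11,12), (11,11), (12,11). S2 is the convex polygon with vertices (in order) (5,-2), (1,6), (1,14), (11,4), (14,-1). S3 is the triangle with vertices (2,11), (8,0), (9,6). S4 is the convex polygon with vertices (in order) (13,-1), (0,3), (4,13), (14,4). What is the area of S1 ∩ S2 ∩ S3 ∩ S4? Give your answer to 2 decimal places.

23.02

The intersection is the polygon with vertices (9,6), (8.085,0.512), (7.647,0.647), (2.692,9.731), (2.933,10.333).
By the shoelace formula its area is 23.02.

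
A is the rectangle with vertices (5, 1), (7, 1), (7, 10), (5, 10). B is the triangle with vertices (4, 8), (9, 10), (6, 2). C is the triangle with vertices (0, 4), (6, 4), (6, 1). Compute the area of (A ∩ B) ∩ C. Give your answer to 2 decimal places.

The region (A ∩ B) ∩ C is the polygon with vertices (5.333,4), (6,4), (6,2).
By the shoelace formula its area is 0.67.

0.67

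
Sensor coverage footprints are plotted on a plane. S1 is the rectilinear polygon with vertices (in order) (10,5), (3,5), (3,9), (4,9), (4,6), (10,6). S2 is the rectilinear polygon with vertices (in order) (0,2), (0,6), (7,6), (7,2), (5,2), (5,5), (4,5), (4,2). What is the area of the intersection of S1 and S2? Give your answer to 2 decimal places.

4.00

The intersection is the polygon with vertices (5,5), (4,5), (3,5), (3,6), (4,6), (7,6), (7,5).
By the shoelace formula its area is 4.00.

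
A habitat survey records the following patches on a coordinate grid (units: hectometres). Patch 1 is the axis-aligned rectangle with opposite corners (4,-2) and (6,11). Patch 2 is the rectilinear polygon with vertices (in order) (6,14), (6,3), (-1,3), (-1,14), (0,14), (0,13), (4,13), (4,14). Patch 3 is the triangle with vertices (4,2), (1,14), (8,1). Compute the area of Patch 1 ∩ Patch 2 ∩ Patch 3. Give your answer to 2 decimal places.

The intersection is the polygon with vertices (4,3), (4,8.429), (6,4.714), (6,3).
By the shoelace formula its area is 7.14.

7.14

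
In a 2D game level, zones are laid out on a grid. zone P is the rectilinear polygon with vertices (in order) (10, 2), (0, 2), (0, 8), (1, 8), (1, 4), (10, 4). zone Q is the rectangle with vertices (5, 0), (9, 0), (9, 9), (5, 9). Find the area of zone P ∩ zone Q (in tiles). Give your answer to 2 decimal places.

8.00

The intersection is the polygon with vertices (5,2), (5,4), (9,4), (9,2).
By the shoelace formula its area is 8.00.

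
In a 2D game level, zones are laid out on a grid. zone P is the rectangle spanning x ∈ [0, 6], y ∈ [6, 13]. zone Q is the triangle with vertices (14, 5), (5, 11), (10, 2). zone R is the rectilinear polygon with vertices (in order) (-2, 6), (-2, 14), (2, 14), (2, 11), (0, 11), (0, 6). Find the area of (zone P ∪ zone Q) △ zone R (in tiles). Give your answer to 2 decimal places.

|zone P ∪ zone Q| = 66.9333.
|(zone P ∪ zone Q) ∩ zone R| = 4.
|(zone P ∪ zone Q) △ zone R| = 66.9333 + 22 − 8 = 80.93.

80.93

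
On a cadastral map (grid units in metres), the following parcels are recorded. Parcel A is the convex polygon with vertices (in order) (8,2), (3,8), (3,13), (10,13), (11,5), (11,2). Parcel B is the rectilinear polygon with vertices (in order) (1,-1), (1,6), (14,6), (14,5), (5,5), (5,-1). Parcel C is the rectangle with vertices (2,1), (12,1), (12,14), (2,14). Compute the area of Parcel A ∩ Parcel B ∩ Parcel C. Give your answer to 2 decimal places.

The intersection is the polygon with vertices (10.875,6), (11,5), (5.5,5), (4.667,6).
By the shoelace formula its area is 5.85.

5.85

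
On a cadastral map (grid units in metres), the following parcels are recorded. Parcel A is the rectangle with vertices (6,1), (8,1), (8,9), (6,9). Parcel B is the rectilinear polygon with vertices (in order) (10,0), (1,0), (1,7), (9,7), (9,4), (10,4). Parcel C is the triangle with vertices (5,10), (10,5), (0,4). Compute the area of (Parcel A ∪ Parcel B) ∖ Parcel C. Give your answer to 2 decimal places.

|Parcel A ∪ Parcel B| = 64.
|(Parcel A ∪ Parcel B) ∩ Parcel C| = 20.15.
|(Parcel A ∪ Parcel B) ∖ Parcel C| = 64 − 20.15 = 43.85.

43.85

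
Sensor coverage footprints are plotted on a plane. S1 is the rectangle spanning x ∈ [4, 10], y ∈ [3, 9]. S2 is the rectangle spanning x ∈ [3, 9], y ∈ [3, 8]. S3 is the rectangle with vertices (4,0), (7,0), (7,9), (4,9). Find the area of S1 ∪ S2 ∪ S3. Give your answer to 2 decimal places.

By inclusion–exclusion:
Individual areas: |S1| = 36, |S2| = 30, |S3| = 27.
|S1∩S2|: x∈[4,9], y∈[3,8] → 5·5 = 25.
|S1∩S3|: x∈[4,7], y∈[3,9] → 3·6 = 18.
|S2∩S3|: x∈[4,7], y∈[3,8] → 3·5 = 15.
|S1∩S2∩S3| = 15.
|S1 ∪ S2 ∪ S3| = 93 − 58 + 15 = 50.00.

50.00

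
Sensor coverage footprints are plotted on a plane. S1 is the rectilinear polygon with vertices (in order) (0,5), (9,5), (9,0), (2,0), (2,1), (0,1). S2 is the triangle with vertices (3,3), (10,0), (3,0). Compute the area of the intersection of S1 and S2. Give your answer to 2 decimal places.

The intersection is the polygon with vertices (9,0), (3,0), (3,3), (9,0.429).
By the shoelace formula its area is 10.29.

10.29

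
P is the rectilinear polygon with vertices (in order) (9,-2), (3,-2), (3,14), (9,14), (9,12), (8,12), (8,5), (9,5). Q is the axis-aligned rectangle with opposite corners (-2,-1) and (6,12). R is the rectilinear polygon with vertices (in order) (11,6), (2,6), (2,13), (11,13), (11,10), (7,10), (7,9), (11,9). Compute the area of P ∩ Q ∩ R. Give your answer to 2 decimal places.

18.00

The intersection is the polygon with vertices (6,12), (6,6), (3,6), (3,12).
By the shoelace formula its area is 18.00.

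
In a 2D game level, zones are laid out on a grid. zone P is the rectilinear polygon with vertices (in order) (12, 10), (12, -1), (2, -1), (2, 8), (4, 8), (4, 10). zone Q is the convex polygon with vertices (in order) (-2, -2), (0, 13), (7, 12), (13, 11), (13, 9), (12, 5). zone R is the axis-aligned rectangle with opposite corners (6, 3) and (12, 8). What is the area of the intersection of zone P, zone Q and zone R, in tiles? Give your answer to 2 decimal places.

26.00

The intersection is the polygon with vertices (8,3), (6,3), (6,8), (12,8), (12,5).
By the shoelace formula its area is 26.00.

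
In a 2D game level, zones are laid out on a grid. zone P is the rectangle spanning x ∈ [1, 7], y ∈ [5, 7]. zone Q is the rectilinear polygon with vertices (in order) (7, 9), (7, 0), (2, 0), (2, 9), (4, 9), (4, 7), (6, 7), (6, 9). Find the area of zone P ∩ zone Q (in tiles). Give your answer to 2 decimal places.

The intersection is the polygon with vertices (7,5), (2,5), (2,7), (4,7), (6,7), (7,7).
By the shoelace formula its area is 10.00.

10.00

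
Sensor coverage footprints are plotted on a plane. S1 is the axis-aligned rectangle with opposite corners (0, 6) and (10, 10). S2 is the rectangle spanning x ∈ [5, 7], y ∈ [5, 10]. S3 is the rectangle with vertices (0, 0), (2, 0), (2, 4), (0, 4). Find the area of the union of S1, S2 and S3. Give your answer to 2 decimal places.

By inclusion–exclusion:
Individual areas: |S1| = 40, |S2| = 10, |S3| = 8.
|S1∩S2|: x∈[5,7], y∈[6,10] → 2·4 = 8.
|S1∩S3| = 0 (no overlap).
|S2∩S3| = 0 (no overlap).
|S1∩S2∩S3| = 0.
|S1 ∪ S2 ∪ S3| = 58 − 8 + 0 = 50.00.

50.00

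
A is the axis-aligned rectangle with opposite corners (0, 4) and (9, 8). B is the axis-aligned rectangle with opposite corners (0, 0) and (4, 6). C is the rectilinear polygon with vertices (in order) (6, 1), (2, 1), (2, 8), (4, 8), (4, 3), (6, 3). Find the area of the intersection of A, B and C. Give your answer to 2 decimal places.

The intersection is the polygon with vertices (4,6), (4,4), (2,4), (2,6).
By the shoelace formula its area is 4.00.

4.00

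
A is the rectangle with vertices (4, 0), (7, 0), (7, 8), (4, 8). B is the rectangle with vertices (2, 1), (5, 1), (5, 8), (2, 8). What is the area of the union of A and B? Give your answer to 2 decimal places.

38.00

By inclusion–exclusion:
Individual areas: |A| = 24, |B| = 21.
|A∩B|: x∈[4,5], y∈[1,8] → 1·7 = 7.
|A ∪ B| = 45 − 7 = 38.00.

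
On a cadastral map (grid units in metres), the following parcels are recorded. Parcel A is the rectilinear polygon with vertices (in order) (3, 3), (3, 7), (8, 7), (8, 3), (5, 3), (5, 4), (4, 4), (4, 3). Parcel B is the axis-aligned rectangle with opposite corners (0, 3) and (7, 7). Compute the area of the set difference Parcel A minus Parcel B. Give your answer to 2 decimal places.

4.00

|Parcel A| = 19, |Parcel A∩Parcel B| = 15.
|Parcel A ∖ Parcel B| = |Parcel A| − |Parcel A∩Parcel B| = 19 − 15 = 4.00.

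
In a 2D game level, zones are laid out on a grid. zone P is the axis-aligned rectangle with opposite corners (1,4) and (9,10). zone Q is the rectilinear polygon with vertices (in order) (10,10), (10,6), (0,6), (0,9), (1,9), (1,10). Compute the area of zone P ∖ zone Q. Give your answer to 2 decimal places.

16.00

|zone P| = 48, |zone P∩zone Q| = 32.
|zone P ∖ zone Q| = |zone P| − |zone P∩zone Q| = 48 − 32 = 16.00.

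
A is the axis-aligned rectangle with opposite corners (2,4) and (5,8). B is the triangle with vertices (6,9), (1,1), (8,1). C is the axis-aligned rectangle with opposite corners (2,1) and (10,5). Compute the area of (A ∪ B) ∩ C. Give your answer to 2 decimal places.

21.39

The region (A ∪ B) ∩ C is the polygon with vertices (2,5), (7,5), (8,1), (2,1), (2,2.6), (2.875,4), (2,4).
By the shoelace formula its area is 21.39.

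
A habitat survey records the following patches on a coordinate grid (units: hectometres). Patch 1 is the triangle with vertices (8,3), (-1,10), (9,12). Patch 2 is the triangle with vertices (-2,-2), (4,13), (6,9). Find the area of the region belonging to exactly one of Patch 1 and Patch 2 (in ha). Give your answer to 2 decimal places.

46.59

|Patch 1| = 44, |Patch 2| = 27, |Patch 1∩Patch 2| = 12.206.
|Patch 1 △ Patch 2| = |Patch 1| + |Patch 2| − 2·|Patch 1∩Patch 2| = 44 + 27 − 24.4121 = 46.59.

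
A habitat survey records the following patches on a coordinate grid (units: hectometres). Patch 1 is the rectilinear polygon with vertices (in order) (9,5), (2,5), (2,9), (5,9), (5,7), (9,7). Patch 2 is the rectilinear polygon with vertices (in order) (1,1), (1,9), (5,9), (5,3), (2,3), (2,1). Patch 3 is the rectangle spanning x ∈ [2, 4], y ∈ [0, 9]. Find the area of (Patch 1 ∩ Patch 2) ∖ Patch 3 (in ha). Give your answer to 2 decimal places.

4.00

|Patch 1 ∩ Patch 2| = 12.
|(Patch 1 ∩ Patch 2) ∩ Patch 3| = 8.
|(Patch 1 ∩ Patch 2) ∖ Patch 3| = 12 − 8 = 4.00.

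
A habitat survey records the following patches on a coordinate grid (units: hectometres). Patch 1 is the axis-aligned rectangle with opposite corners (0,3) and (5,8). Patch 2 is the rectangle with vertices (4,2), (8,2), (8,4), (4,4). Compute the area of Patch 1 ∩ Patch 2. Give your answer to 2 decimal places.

|Patch 1∩Patch 2|: x∈[4,5], y∈[3,4] → 1·1 = 1.

1.00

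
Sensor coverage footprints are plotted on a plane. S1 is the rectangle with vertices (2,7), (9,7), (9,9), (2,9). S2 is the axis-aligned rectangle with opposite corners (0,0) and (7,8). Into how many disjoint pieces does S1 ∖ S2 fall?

1

S1 ∖ S2 is a single connected region.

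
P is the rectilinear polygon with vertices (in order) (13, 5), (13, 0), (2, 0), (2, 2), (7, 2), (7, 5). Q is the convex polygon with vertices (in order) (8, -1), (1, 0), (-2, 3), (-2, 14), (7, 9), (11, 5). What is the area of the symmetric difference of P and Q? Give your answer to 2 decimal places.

117.00

|P| = 40, |Q| = 124.5, |P∩Q| = 23.75.
|P △ Q| = |P| + |Q| − 2·|P∩Q| = 40 + 124.5 − 47.5 = 117.00.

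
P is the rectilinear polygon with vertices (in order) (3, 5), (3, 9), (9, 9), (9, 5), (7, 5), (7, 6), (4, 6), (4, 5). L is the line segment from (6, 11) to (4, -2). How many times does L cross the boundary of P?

The segment meets the boundary at (5.692,9), (5.231,6).

2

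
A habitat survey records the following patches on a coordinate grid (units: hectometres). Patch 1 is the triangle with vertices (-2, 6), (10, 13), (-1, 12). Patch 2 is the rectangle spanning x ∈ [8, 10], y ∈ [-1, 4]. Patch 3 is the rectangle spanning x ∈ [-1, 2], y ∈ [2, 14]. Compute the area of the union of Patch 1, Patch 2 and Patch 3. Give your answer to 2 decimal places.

64.47

By inclusion–exclusion:
Individual areas: |Patch 1| = 32.5, |Patch 2| = 10, |Patch 3| = 36.
|Patch 1∩Patch 2| = 0.
|Patch 1∩Patch 3| = 14.0341.
|Patch 2∩Patch 3| = 0 (no overlap).
|Patch 1∩Patch 2∩Patch 3| = 0.
|Patch 1 ∪ Patch 2 ∪ Patch 3| = 78.5 − 14.0341 + 0 = 64.47.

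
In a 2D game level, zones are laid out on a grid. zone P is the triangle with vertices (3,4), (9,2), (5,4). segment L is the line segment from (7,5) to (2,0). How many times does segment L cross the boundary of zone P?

The segment meets the boundary at (5.25,3.25), (5.667,3.667).

2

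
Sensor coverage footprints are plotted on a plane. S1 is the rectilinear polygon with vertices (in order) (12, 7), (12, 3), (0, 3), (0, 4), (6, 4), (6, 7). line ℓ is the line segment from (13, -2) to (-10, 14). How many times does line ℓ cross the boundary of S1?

2

The segment meets the boundary at (4.375,4), (5.812,3).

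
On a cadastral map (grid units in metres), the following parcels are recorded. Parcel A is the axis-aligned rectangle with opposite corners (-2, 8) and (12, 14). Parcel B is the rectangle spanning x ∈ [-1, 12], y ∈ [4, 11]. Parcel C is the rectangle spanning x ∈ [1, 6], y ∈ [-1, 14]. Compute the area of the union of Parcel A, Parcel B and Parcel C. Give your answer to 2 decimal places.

161.00

By inclusion–exclusion:
Individual areas: |Parcel A| = 84, |Parcel B| = 91, |Parcel C| = 75.
|Parcel A∩Parcel B|: x∈[-1,12], y∈[8,11] → 13·3 = 39.
|Parcel A∩Parcel C|: x∈[1,6], y∈[8,14] → 5·6 = 30.
|Parcel B∩Parcel C|: x∈[1,6], y∈[4,11] → 5·7 = 35.
|Parcel A∩Parcel B∩Parcel C| = 15.
|Parcel A ∪ Parcel B ∪ Parcel C| = 250 − 104 + 15 = 161.00.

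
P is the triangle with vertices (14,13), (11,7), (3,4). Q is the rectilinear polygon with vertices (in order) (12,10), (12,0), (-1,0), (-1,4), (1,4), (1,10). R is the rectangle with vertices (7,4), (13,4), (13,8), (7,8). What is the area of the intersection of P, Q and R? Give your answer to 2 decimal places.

6.93

The intersection is the polygon with vertices (7,5.5), (7,7.273), (7.889,8), (11.5,8), (11,7).
By the shoelace formula its area is 6.93.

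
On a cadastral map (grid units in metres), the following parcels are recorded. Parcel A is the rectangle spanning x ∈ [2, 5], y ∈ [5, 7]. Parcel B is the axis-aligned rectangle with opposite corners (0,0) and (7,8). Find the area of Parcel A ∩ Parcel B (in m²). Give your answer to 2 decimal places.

6.00

|Parcel A∩Parcel B|: x∈[2,5], y∈[5,7] → 3·2 = 6.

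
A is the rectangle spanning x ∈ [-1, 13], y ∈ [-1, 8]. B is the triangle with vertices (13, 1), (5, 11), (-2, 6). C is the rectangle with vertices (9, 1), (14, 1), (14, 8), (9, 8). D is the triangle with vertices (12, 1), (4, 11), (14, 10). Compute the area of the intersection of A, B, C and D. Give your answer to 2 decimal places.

The intersection is the polygon with vertices (11.636,1.454), (9,4.75), (9,6), (12.217,1.978), (12.069,1.31).
By the shoelace formula its area is 3.81.

3.81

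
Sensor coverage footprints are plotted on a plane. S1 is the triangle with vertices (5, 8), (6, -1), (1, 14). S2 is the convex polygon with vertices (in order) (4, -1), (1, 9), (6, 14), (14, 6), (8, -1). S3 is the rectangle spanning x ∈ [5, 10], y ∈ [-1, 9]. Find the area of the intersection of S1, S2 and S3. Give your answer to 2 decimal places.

The intersection is the polygon with vertices (5,2), (5,8), (6,-1).
By the shoelace formula its area is 3.00.

3.00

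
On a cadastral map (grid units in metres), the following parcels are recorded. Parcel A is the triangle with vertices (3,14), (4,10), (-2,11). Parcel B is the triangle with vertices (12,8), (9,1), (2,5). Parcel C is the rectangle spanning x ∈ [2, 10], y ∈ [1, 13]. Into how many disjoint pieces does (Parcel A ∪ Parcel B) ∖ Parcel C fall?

2

(Parcel A ∪ Parcel B) ∖ Parcel C splits into 2 disjoint pieces (area 6.9583, area 4.0667).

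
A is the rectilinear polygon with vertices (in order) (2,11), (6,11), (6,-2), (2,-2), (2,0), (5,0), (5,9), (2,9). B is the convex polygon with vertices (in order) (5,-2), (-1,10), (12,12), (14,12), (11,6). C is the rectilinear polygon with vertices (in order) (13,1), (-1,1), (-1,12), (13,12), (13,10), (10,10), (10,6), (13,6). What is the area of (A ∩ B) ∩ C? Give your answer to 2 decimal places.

15.06

The region (A ∩ B) ∩ C is the polygon with vertices (6,1), (5,1), (5,9), (2,9), (2,10.461), (5.5,11), (6,11).
By the shoelace formula its area is 15.06.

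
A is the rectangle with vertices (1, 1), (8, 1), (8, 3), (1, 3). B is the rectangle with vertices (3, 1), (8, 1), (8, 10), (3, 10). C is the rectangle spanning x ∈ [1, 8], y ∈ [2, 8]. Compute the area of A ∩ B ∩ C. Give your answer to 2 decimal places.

5.00

The intersection is the polygon with vertices (3,3), (8,3), (8,2), (3,2).
By the shoelace formula its area is 5.00.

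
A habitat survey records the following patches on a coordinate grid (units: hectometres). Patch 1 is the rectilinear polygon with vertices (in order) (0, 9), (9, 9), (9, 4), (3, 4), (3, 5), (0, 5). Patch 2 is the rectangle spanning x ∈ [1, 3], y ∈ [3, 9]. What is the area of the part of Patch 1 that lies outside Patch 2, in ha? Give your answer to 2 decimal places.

|Patch 1| = 42, |Patch 1∩Patch 2| = 8.
|Patch 1 ∖ Patch 2| = |Patch 1| − |Patch 1∩Patch 2| = 42 − 8 = 34.00.

34.00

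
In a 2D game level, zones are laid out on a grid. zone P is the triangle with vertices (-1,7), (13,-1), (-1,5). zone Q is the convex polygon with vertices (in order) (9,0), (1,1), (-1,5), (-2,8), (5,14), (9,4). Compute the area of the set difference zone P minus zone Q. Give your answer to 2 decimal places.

1.14

|zone P| = 14, |zone P∩zone Q| = 12.8571.
|zone P ∖ zone Q| = |zone P| − |zone P∩zone Q| = 14 − 12.8571 = 1.14.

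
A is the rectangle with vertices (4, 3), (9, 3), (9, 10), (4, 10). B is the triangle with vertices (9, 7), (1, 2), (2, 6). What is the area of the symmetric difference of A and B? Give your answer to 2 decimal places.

|A| = 35, |B| = 13.5, |A∩B| = 6.0268.
|A △ B| = |A| + |B| − 2·|A∩B| = 35 + 13.5 − 12.0536 = 36.45.

36.45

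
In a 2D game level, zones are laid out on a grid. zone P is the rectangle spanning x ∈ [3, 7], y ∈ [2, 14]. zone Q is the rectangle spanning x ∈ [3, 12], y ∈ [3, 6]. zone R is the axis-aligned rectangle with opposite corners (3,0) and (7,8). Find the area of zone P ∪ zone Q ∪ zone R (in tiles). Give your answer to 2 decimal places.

71.00

By inclusion–exclusion:
Individual areas: |zone P| = 48, |zone Q| = 27, |zone R| = 32.
|zone P∩zone Q|: x∈[3,7], y∈[3,6] → 4·3 = 12.
|zone P∩zone R|: x∈[3,7], y∈[2,8] → 4·6 = 24.
|zone Q∩zone R|: x∈[3,7], y∈[3,6] → 4·3 = 12.
|zone P∩zone Q∩zone R| = 12.
|zone P ∪ zone Q ∪ zone R| = 107 − 48 + 12 = 71.00.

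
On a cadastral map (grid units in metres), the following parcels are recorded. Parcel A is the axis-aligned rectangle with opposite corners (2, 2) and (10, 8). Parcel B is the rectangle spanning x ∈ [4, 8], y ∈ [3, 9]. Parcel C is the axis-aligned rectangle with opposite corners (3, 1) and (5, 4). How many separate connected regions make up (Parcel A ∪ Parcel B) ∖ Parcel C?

(Parcel A ∪ Parcel B) ∖ Parcel C is a single connected region.

1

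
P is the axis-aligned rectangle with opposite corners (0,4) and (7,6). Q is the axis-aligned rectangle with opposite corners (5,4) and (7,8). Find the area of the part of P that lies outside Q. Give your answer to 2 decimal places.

10.00

|P∩Q|: x∈[5,7], y∈[4,6] → 2·2 = 4.
|P| = 14.
|P ∖ Q| = |P| − |P∩Q| = 14 − 4 = 10.00.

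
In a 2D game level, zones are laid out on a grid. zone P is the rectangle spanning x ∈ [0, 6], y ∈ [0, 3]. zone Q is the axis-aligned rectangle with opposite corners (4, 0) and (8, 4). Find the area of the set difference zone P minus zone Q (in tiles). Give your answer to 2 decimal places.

|zone P∩zone Q|: x∈[4,6], y∈[0,3] → 2·3 = 6.
|zone P| = 18.
|zone P ∖ zone Q| = |zone P| − |zone P∩zone Q| = 18 − 6 = 12.00.

12.00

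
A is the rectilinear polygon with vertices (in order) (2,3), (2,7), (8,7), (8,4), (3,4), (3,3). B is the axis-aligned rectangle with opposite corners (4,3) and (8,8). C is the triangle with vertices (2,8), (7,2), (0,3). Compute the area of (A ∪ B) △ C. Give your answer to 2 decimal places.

27.50

|A ∪ B| = 27.
|(A ∪ B) ∩ C| = 9.
|(A ∪ B) △ C| = 27 + 18.5 − 18 = 27.50.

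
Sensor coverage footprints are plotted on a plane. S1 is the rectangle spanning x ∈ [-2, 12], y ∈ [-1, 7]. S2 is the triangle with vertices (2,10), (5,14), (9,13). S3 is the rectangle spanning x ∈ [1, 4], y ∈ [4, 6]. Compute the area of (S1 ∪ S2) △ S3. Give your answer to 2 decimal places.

|S1 ∪ S2| = 121.5.
|(S1 ∪ S2) ∩ S3| = 6.
|(S1 ∪ S2) △ S3| = 121.5 + 6 − 12 = 115.50.

115.50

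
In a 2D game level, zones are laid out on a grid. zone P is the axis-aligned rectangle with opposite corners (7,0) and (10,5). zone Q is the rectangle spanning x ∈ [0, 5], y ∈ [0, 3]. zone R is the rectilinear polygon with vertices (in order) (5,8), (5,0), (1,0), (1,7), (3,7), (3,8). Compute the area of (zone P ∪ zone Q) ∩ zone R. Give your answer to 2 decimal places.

The region (zone P ∪ zone Q) ∩ zone R is the polygon with vertices (5,0), (1,0), (1,3), (5,3).
By the shoelace formula its area is 12.00.

12.00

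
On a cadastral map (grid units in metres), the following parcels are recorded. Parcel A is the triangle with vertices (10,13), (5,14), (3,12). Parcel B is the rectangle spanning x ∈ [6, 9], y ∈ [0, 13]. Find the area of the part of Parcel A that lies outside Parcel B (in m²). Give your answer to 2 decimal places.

|Parcel A| = 6, |Parcel A∩Parcel B| = 1.0714.
|Parcel A ∖ Parcel B| = |Parcel A| − |Parcel A∩Parcel B| = 6 − 1.0714 = 4.93.

4.93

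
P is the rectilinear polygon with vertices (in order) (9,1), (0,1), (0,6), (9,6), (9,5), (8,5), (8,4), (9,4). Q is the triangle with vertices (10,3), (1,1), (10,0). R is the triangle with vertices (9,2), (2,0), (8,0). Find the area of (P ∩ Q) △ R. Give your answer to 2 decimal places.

10.11

|P ∩ Q| = 7.1111.
|(P ∩ Q) ∩ R| = 1.5.
|(P ∩ Q) △ R| = 7.1111 + 6 − 3 = 10.11.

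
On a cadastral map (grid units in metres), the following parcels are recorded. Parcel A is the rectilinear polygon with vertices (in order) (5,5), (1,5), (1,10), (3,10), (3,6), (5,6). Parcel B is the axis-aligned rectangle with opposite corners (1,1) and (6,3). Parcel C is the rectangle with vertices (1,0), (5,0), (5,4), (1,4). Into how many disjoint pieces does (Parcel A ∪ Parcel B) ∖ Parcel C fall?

2

(Parcel A ∪ Parcel B) ∖ Parcel C splits into 2 disjoint pieces (area 12, area 2).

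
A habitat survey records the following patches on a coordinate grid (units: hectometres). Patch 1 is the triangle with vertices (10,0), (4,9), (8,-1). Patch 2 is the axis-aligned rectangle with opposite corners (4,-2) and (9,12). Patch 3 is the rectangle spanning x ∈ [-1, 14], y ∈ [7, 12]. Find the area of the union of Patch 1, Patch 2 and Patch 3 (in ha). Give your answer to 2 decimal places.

By inclusion–exclusion:
Individual areas: |Patch 1| = 12, |Patch 2| = 70, |Patch 3| = 75.
|Patch 1∩Patch 2| = 11.
|Patch 1∩Patch 3| = 0.5333.
|Patch 2∩Patch 3|: x∈[4,9], y∈[7,12] → 5·5 = 25.
|Patch 1∩Patch 2∩Patch 3| = 0.5333.
|Patch 1 ∪ Patch 2 ∪ Patch 3| = 157 − 36.5333 + 0.5333 = 121.00.

121.00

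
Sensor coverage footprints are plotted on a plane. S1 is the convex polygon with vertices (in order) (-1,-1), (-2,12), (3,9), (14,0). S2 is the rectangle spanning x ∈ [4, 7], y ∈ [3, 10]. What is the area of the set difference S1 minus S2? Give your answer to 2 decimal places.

|S1| = 104, |S1∩S2| = 11.8636.
|S1 ∖ S2| = |S1| − |S1∩S2| = 104 − 11.8636 = 92.14.

92.14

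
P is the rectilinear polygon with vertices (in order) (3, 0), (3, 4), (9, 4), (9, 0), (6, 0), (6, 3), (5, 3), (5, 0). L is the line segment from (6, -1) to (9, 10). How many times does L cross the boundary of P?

2

The segment meets the boundary at (7.364,4), (6.273,0).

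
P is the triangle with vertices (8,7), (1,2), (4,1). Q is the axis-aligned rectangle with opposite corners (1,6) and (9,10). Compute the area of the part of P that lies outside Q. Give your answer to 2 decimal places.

10.63

|P| = 11, |P∩Q| = 0.3667.
|P ∖ Q| = |P| − |P∩Q| = 11 − 0.3667 = 10.63.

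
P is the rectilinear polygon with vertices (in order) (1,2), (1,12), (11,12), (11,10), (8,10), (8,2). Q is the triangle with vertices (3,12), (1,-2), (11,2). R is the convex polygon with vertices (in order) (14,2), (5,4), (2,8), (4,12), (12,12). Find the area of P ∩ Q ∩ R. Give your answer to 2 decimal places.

23.40

The intersection is the polygon with vertices (2.6,9.2), (3.615,11.231), (8,5.75), (8,3.333), (5,4), (2.36,7.52).
By the shoelace formula its area is 23.40.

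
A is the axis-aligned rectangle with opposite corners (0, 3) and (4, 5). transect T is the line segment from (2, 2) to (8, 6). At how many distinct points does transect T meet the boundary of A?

2

The segment meets the boundary at (4,3.333), (3.5,3).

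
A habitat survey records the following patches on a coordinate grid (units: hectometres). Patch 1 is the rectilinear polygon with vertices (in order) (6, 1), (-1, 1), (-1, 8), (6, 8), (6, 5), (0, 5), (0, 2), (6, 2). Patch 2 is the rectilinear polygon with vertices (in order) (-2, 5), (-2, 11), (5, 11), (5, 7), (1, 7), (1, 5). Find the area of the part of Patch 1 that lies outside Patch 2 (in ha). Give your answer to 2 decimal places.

|Patch 1| = 31, |Patch 1∩Patch 2| = 10.
|Patch 1 ∖ Patch 2| = |Patch 1| − |Patch 1∩Patch 2| = 31 − 10 = 21.00.

21.00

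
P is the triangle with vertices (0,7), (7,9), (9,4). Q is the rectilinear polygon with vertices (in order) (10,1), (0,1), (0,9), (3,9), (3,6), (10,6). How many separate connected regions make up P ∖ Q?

1

P ∖ Q is a single connected region.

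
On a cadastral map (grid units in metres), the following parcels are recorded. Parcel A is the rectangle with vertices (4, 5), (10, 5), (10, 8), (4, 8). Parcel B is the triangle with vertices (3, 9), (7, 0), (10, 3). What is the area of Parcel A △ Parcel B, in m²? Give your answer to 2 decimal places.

27.36

|Parcel A| = 18, |Parcel B| = 19.5, |Parcel A∩Parcel B| = 5.0694.
|Parcel A △ Parcel B| = |Parcel A| + |Parcel B| − 2·|Parcel A∩Parcel B| = 18 + 19.5 − 10.1389 = 27.36.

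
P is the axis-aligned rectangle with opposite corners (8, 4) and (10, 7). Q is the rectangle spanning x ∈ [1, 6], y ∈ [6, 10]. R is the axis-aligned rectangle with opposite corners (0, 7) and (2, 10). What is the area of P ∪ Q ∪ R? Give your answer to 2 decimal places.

29.00

By inclusion–exclusion:
Individual areas: |P| = 6, |Q| = 20, |R| = 6.
|P∩Q| = 0 (no overlap).
|P∩R| = 0 (no overlap).
|Q∩R|: x∈[1,2], y∈[7,10] → 1·3 = 3.
|P∩Q∩R| = 0.
|P ∪ Q ∪ R| = 32 − 3 + 0 = 29.00.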